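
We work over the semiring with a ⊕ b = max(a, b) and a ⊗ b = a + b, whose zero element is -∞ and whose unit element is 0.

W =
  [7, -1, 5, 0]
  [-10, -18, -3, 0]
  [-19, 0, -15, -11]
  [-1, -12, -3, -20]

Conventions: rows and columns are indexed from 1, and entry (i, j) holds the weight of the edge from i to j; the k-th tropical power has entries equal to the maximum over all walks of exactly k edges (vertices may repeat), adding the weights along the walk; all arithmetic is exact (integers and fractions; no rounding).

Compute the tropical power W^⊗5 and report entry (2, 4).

W^⊗2:
  [14, 6, 12, 7]
  [-1, -3, -3, -10]
  [-10, -15, -3, 0]
  [6, -2, 4, -1]
W^⊗3:
  [21, 13, 19, 14]
  [6, -2, 4, -1]
  [-1, -3, -3, -10]
  [13, 5, 11, 6]
W^⊗4:
  [28, 20, 26, 21]
  [13, 5, 11, 6]
  [6, -2, 4, -1]
  [20, 12, 18, 13]
W^⊗5:
  [35, 27, 33, 28]
  [20, 12, 18, 13]
  [13, 5, 11, 6]
  [27, 19, 25, 20]
Key observation: the optimum is the walk 2->4->1->1->1->4, with weight 0 + (-1) + 7 + 7 + 0 = 13.
Optimal value attained by: walk 2->4->1->1->1->4.
Answer: (W^⊗5)[2][4] = 13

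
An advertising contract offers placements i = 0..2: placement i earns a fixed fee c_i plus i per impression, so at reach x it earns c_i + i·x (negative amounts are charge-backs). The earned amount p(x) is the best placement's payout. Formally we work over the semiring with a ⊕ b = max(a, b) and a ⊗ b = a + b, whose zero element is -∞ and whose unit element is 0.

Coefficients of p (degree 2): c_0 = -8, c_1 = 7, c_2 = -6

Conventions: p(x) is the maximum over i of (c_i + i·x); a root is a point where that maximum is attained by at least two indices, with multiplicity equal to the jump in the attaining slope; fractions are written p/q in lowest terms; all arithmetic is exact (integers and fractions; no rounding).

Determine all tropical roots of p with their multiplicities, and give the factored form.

hull edge (i=0, c=-8) to (i=1, c=7): slope 15, span 1
hull edge (i=1, c=7) to (i=2, c=-6): slope -13, span 1
Factored form: p(x) = -6 ⊗ (x ⊕ (-15)) ⊗ (x ⊕ 13)
Answer: roots = -15 (mult 1), 13 (mult 1)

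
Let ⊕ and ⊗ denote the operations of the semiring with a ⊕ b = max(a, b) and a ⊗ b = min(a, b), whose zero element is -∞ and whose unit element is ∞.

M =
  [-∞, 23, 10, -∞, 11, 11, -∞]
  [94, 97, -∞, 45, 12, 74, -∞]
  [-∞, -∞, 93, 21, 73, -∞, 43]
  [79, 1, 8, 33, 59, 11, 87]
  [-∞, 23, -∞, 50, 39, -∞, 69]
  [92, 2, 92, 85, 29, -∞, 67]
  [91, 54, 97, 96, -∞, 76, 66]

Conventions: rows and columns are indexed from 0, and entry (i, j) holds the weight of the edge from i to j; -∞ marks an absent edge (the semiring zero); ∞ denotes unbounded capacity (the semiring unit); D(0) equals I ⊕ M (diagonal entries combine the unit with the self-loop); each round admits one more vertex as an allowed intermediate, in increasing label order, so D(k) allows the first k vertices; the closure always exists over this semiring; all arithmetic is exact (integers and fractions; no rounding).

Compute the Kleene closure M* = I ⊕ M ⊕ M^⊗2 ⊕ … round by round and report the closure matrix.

D(0):
  [∞, 23, 10, -∞, 11, 11, -∞]
  [94, ∞, -∞, 45, 12, 74, -∞]
  [-∞, -∞, ∞, 21, 73, -∞, 43]
  [79, 1, 8, ∞, 59, 11, 87]
  [-∞, 23, -∞, 50, ∞, -∞, 69]
  [92, 2, 92, 85, 29, ∞, 67]
  [91, 54, 97, 96, -∞, 76, ∞]
D(1):
  [∞, 23, 10, -∞, 11, 11, -∞]
  [94, ∞, 10, 45, 12, 74, -∞]
  [-∞, -∞, ∞, 21, 73, -∞, 43]
  [79, 23, 10, ∞, 59, 11, 87]
  [-∞, 23, -∞, 50, ∞, -∞, 69]
  [92, 23, 92, 85, 29, ∞, 67]
  [91, 54, 97, 96, 11, 76, ∞]
D(2):
  [∞, 23, 10, 23, 12, 23, -∞]
  [94, ∞, 10, 45, 12, 74, -∞]
  [-∞, -∞, ∞, 21, 73, -∞, 43]
  [79, 23, 10, ∞, 59, 23, 87]
  [23, 23, 10, 50, ∞, 23, 69]
  [92, 23, 92, 85, 29, ∞, 67]
  [91, 54, 97, 96, 12, 76, ∞]
D(3):
  [∞, 23, 10, 23, 12, 23, 10]
  [94, ∞, 10, 45, 12, 74, 10]
  [-∞, -∞, ∞, 21, 73, -∞, 43]
  [79, 23, 10, ∞, 59, 23, 87]
  [23, 23, 10, 50, ∞, 23, 69]
  [92, 23, 92, 85, 73, ∞, 67]
  [91, 54, 97, 96, 73, 76, ∞]
D(4):
  [∞, 23, 10, 23, 23, 23, 23]
  [94, ∞, 10, 45, 45, 74, 45]
  [21, 21, ∞, 21, 73, 21, 43]
  [79, 23, 10, ∞, 59, 23, 87]
  [50, 23, 10, 50, ∞, 23, 69]
  [92, 23, 92, 85, 73, ∞, 85]
  [91, 54, 97, 96, 73, 76, ∞]
D(5):
  [∞, 23, 10, 23, 23, 23, 23]
  [94, ∞, 10, 45, 45, 74, 45]
  [50, 23, ∞, 50, 73, 23, 69]
  [79, 23, 10, ∞, 59, 23, 87]
  [50, 23, 10, 50, ∞, 23, 69]
  [92, 23, 92, 85, 73, ∞, 85]
  [91, 54, 97, 96, 73, 76, ∞]
D(6):
  [∞, 23, 23, 23, 23, 23, 23]
  [94, ∞, 74, 74, 73, 74, 74]
  [50, 23, ∞, 50, 73, 23, 69]
  [79, 23, 23, ∞, 59, 23, 87]
  [50, 23, 23, 50, ∞, 23, 69]
  [92, 23, 92, 85, 73, ∞, 85]
  [91, 54, 97, 96, 73, 76, ∞]
D(7):
  [∞, 23, 23, 23, 23, 23, 23]
  [94, ∞, 74, 74, 73, 74, 74]
  [69, 54, ∞, 69, 73, 69, 69]
  [87, 54, 87, ∞, 73, 76, 87]
  [69, 54, 69, 69, ∞, 69, 69]
  [92, 54, 92, 85, 73, ∞, 85]
  [91, 54, 97, 96, 73, 76, ∞]
Answer: M* = [[∞, 23, 23, 23, 23, 23, 23], [94, ∞, 74, 74, 73, 74, 74], [69, 54, ∞, 69, 73, 69, 69], [87, 54, 87, ∞, 73, 76, 87], [69, 54, 69, 69, ∞, 69, 69], [92, 54, 92, 85, 73, ∞, 85], [91, 54, 97, 96, 73, 76, ∞]]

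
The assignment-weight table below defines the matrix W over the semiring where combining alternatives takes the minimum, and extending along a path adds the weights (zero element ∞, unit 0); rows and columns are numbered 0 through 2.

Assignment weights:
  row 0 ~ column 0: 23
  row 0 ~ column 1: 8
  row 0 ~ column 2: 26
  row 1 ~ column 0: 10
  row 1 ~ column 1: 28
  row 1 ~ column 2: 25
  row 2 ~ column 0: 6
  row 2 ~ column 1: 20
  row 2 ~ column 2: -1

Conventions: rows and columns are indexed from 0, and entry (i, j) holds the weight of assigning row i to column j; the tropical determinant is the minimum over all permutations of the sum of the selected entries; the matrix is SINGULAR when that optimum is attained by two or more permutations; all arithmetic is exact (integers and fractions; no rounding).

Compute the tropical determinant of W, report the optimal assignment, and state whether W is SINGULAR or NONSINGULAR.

σ = (0, 1, 2): 23 + 28 + (-1) = 50
σ = (0, 2, 1): 23 + 25 + 20 = 68
σ = (1, 0, 2): 8 + 10 + (-1) = 17
σ = (1, 2, 0): 8 + 25 + 6 = 39
σ = (2, 0, 1): 26 + 10 + 20 = 56
σ = (2, 1, 0): 26 + 28 + 6 = 60
Optimal value attained by: σ = (1, 0, 2).
Answer: det⊕(W) = 17; verdict: NONSINGULAR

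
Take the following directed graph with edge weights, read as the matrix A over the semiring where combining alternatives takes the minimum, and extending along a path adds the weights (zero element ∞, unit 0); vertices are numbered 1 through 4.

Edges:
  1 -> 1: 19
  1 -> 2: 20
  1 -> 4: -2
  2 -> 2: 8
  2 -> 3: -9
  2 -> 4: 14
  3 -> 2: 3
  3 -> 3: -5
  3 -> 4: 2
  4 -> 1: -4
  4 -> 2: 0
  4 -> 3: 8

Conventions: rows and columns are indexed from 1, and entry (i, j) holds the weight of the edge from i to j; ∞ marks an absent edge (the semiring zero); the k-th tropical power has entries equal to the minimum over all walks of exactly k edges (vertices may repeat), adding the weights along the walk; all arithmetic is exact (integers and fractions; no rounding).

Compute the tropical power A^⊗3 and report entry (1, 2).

A^⊗2:
  [-6, -2, 6, 17]
  [10, -6, -14, -7]
  [-2, -2, -10, -3]
  [15, 8, -9, -6]
A^⊗3:
  [13, 6, -11, -8]
  [-11, -11, -19, -12]
  [-7, -7, -15, -8]
  [-10, -6, -14, -7]
Key observation: the optimum is the walk 1->4->2->2, with weight (-2) + 0 + 8 = 6.
Optimal value attained by: walk 1->4->2->2.
Answer: (A^⊗3)[1][2] = 6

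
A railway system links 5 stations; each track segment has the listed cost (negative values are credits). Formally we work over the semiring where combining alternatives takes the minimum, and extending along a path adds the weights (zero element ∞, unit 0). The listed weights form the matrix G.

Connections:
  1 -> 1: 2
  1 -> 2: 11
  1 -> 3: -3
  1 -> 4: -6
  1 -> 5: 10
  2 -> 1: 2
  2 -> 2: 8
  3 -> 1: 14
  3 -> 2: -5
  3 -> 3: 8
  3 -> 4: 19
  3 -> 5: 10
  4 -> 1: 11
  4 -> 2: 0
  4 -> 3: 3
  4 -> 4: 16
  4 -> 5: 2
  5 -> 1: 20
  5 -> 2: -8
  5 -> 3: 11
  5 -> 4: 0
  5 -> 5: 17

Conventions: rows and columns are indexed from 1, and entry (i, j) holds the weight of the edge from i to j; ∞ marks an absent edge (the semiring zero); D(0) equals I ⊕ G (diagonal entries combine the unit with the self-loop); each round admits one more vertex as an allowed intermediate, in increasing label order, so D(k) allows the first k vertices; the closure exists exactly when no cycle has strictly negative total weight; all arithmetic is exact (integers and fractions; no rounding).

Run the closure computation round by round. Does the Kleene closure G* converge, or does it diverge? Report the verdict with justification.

D(0):
  [0, 11, -3, -6, 10]
  [2, 0, ∞, ∞, ∞]
  [14, -5, 0, 19, 10]
  [11, 0, 3, 0, 2]
  [20, -8, 11, 0, 0]
D(1):
  [0, 11, -3, -6, 10]
  [2, 0, -1, -4, 12]
  [14, -5, 0, 8, 10]
  [11, 0, 3, 0, 2]
  [20, -8, 11, 0, 0]
Detection: at round 2, diagonal entry (3, 3) turns strictly negative.
Key observation: the cycle 3->2->1->3 has total weight (-5) + 2 + (-3), which is strictly negative.
Answer: DIVERGES — negative cycle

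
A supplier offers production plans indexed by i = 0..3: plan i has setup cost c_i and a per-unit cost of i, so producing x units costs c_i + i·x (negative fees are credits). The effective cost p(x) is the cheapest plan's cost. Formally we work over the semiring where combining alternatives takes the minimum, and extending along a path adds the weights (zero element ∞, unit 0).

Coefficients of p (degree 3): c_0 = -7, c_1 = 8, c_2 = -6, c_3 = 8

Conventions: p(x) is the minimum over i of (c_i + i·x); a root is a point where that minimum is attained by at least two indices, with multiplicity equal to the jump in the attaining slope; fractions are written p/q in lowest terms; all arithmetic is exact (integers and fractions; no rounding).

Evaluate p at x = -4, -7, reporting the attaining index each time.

p(-4) = min(-7+0·(-4)=-7, 8+1·(-4)=4, -6+2·(-4)=-14, 8+3·(-4)=-4) = -14 (attained by i=2)
p(-7) = min(-7+0·(-7)=-7, 8+1·(-7)=1, -6+2·(-7)=-20, 8+3·(-7)=-13) = -20 (attained by i=2)
Answer: p(-4) = -14; p(-7) = -20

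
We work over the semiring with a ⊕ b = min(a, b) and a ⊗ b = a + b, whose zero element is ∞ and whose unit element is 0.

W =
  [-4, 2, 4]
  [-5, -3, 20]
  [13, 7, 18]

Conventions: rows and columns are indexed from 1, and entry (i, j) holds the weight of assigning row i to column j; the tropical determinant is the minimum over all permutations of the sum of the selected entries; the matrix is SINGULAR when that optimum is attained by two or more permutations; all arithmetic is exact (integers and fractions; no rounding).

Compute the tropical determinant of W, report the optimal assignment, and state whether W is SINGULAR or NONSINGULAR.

σ = (1, 2, 3): (-4) + (-3) + 18 = 11
σ = (1, 3, 2): (-4) + 20 + 7 = 23
σ = (2, 1, 3): 2 + (-5) + 18 = 15
σ = (2, 3, 1): 2 + 20 + 13 = 35
σ = (3, 1, 2): 4 + (-5) + 7 = 6
σ = (3, 2, 1): 4 + (-3) + 13 = 14
Optimal value attained by: σ = (3, 1, 2).
Answer: det⊕(W) = 6; verdict: NONSINGULAR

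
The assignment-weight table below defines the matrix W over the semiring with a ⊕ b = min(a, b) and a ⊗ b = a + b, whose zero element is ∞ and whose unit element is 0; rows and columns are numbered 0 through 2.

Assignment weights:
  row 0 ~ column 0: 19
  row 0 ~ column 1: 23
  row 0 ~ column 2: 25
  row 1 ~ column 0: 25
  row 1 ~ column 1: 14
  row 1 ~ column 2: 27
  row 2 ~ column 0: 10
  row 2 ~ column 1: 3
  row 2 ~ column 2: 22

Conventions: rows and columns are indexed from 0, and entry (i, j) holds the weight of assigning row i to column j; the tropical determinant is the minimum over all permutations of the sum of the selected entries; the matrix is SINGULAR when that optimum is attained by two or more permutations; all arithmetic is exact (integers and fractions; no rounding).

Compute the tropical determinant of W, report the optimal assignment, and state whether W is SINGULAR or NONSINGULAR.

σ = (0, 1, 2): 19 + 14 + 22 = 55
σ = (0, 2, 1): 19 + 27 + 3 = 49
σ = (1, 0, 2): 23 + 25 + 22 = 70
σ = (1, 2, 0): 23 + 27 + 10 = 60
σ = (2, 0, 1): 25 + 25 + 3 = 53
σ = (2, 1, 0): 25 + 14 + 10 = 49
Optimal value attained by: σ = (0, 2, 1).
Answer: det⊕(W) = 49; verdict: SINGULAR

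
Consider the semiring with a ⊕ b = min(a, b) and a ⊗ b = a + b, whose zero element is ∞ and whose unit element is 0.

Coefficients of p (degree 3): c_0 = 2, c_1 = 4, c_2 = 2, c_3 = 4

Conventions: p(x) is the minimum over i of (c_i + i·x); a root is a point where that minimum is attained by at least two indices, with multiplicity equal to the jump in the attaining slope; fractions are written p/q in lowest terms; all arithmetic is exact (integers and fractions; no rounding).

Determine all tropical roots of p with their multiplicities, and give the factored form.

hull edge (i=0, c=2) to (i=2, c=2): slope 0, span 2
hull edge (i=2, c=2) to (i=3, c=4): slope 2, span 1
Factored form: p(x) = 4 ⊗ (x ⊕ (-2)) ⊗ (x ⊕ 0) ⊗ (x ⊕ 0)
Answer: roots = -2 (mult 1), 0 (mult 2)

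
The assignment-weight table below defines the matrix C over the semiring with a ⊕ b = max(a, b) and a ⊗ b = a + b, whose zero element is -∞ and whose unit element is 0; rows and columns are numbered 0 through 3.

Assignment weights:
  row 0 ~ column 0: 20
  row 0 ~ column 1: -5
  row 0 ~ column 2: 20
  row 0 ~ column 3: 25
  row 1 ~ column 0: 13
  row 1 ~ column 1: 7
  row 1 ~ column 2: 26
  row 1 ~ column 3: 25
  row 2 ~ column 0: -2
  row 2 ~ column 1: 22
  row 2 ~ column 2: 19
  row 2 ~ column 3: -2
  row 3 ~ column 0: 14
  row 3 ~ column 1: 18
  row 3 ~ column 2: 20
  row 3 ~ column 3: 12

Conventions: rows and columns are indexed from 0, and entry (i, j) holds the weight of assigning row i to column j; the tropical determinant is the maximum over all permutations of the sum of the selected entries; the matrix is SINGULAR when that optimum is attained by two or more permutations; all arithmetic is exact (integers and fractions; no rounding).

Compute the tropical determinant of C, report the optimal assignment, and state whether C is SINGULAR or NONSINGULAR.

σ = (0, 1, 2, 3): 20 + 7 + 19 + 12 = 58
σ = (0, 1, 3, 2): 20 + 7 + (-2) + 20 = 45
σ = (0, 2, 1, 3): 20 + 26 + 22 + 12 = 80
σ = (0, 2, 3, 1): 20 + 26 + (-2) + 18 = 62
σ = (0, 3, 1, 2): 20 + 25 + 22 + 20 = 87
σ = (0, 3, 2, 1): 20 + 25 + 19 + 18 = 82
σ = (1, 0, 2, 3): (-5) + 13 + 19 + 12 = 39
σ = (1, 0, 3, 2): (-5) + 13 + (-2) + 20 = 26
σ = (1, 2, 0, 3): (-5) + 26 + (-2) + 12 = 31
σ = (1, 2, 3, 0): (-5) + 26 + (-2) + 14 = 33
σ = (1, 3, 0, 2): (-5) + 25 + (-2) + 20 = 38
σ = (1, 3, 2, 0): (-5) + 25 + 19 + 14 = 53
σ = (2, 0, 1, 3): 20 + 13 + 22 + 12 = 67
σ = (2, 0, 3, 1): 20 + 13 + (-2) + 18 = 49
σ = (2, 1, 0, 3): 20 + 7 + (-2) + 12 = 37
σ = (2, 1, 3, 0): 20 + 7 + (-2) + 14 = 39
σ = (2, 3, 0, 1): 20 + 25 + (-2) + 18 = 61
σ = (2, 3, 1, 0): 20 + 25 + 22 + 14 = 81
σ = (3, 0, 1, 2): 25 + 13 + 22 + 20 = 80
σ = (3, 0, 2, 1): 25 + 13 + 19 + 18 = 75
σ = (3, 1, 0, 2): 25 + 7 + (-2) + 20 = 50
σ = (3, 1, 2, 0): 25 + 7 + 19 + 14 = 65
σ = (3, 2, 0, 1): 25 + 26 + (-2) + 18 = 67
σ = (3, 2, 1, 0): 25 + 26 + 22 + 14 = 87
Optimal value attained by: σ = (0, 3, 1, 2).
Answer: det⊕(C) = 87; verdict: SINGULAR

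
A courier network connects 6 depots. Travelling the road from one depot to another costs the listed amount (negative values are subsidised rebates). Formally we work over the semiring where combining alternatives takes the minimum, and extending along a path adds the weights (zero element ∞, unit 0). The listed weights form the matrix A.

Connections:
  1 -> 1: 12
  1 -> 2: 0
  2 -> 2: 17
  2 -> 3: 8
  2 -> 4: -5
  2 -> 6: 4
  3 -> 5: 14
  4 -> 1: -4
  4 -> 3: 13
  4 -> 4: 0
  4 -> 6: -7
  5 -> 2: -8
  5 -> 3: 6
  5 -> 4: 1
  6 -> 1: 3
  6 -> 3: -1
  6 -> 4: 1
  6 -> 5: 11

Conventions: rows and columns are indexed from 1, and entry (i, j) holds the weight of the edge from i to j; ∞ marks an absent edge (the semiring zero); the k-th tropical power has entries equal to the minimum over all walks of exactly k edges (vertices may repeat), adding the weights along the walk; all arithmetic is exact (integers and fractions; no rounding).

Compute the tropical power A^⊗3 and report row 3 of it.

A^⊗2:
  [24, 12, 8, -5, ∞, 4]
  [-9, 34, 3, -5, 15, -12]
  [∞, 6, 20, 15, ∞, ∞]
  [-4, -4, -8, -6, 4, -7]
  [-3, 9, 0, -13, 20, -6]
  [-3, 3, 14, 1, 13, -6]
A^⊗3:
  [-9, 24, 3, -5, 15, -12]
  [-9, -9, -13, -11, -1, -12]
  [11, 23, 14, 1, 34, 8]
  [-10, -4, -8, -9, 4, -13]
  [-17, -3, -7, -13, 5, -20]
  [-3, -3, -7, -5, 5, -6]
Answer: row 3 of A^⊗3 = [11, 23, 14, 1, 34, 8]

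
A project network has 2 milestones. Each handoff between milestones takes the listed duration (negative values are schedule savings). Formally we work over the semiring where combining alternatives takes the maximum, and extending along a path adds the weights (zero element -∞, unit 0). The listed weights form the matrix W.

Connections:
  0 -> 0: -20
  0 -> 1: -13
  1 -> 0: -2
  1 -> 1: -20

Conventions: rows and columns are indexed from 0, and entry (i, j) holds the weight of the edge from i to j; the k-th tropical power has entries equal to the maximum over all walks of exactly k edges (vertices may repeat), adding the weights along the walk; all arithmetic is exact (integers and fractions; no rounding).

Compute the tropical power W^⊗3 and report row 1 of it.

W^⊗2:
  [-15, -33]
  [-22, -15]
W^⊗3:
  [-35, -28]
  [-17, -35]
Answer: row 1 of W^⊗3 = [-17, -35]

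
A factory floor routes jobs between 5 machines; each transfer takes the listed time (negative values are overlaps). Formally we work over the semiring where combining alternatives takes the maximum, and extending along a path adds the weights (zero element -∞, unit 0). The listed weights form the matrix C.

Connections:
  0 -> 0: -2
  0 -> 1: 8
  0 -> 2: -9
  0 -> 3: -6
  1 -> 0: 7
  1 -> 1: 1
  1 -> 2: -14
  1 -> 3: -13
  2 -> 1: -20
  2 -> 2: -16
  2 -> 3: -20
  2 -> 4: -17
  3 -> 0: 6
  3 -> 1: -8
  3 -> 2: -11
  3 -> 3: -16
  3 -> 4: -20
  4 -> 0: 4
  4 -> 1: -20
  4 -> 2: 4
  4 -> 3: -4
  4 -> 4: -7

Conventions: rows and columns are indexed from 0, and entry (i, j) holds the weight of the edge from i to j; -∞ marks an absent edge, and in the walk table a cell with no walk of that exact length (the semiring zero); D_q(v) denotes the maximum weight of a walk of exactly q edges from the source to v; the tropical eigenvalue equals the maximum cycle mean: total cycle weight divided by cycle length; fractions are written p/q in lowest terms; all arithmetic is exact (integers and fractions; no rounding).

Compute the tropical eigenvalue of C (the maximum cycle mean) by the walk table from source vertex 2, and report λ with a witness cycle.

q=0: [-∞, -∞, 0, -∞, -∞]
q=1: [-∞, -20, -16, -20, -17]
q=2: [-13, -19, -13, -21, -24]
q=3: [-12, -5, -20, -19, -30]
q=4: [2, -4, -19, -18, -37]
q=5: [3, 10, -7, -4, -36]
Optimal cycle mean attained by: cycle 0->1->0, total 8 + 7, length 2.
Answer: λ = 15/2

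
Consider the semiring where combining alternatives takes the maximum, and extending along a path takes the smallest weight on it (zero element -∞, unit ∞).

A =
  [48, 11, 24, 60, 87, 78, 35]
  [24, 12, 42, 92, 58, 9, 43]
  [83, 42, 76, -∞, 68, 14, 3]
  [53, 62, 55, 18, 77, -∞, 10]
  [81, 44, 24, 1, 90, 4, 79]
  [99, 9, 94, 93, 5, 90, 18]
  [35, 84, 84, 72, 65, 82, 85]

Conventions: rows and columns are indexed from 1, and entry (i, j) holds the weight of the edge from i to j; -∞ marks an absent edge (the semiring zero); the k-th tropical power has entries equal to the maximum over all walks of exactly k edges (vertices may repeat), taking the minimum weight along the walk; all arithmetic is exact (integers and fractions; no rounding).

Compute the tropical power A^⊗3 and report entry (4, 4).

A^⊗2:
  [81, 60, 78, 78, 87, 78, 79]
  [58, 62, 55, 43, 77, 43, 58]
  [76, 44, 76, 60, 83, 78, 68]
  [77, 44, 55, 62, 77, 53, 77]
  [81, 79, 79, 72, 90, 79, 79]
  [90, 62, 90, 90, 87, 90, 35]
  [83, 84, 84, 84, 72, 82, 85]
A^⊗3:
  [81, 79, 79, 78, 87, 79, 79]
  [77, 58, 58, 62, 77, 58, 77]
  [81, 68, 78, 78, 83, 78, 79]
  [77, 77, 77, 72, 77, 77, 77]
  [81, 79, 79, 79, 90, 79, 79]
  [90, 62, 90, 90, 87, 90, 79]
  [83, 84, 84, 84, 83, 82, 85]
Key observation: the optimum is the walk 4->5->7->4, with weight 77 min 79 min 72 = 72.
Optimal value attained by: walk 4->5->7->4.
Answer: (A^⊗3)[4][4] = 72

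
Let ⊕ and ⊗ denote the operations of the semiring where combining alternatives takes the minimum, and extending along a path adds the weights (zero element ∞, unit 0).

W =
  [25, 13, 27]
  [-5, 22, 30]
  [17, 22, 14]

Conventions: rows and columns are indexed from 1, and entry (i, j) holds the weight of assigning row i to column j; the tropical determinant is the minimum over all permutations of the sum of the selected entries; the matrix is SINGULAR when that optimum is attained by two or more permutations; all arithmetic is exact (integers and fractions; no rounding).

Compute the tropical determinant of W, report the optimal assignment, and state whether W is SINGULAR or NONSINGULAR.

σ = (1, 2, 3): 25 + 22 + 14 = 61
σ = (1, 3, 2): 25 + 30 + 22 = 77
σ = (2, 1, 3): 13 + (-5) + 14 = 22
σ = (2, 3, 1): 13 + 30 + 17 = 60
σ = (3, 1, 2): 27 + (-5) + 22 = 44
σ = (3, 2, 1): 27 + 22 + 17 = 66
Optimal value attained by: σ = (2, 1, 3).
Answer: det⊕(W) = 22; verdict: NONSINGULAR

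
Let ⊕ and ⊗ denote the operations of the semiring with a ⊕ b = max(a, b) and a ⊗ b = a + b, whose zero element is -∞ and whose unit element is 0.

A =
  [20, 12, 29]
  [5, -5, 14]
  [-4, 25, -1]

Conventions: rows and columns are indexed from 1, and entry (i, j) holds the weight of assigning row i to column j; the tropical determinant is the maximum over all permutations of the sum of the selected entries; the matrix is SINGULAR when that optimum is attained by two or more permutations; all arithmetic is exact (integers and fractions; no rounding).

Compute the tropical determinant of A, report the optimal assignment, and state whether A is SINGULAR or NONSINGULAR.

σ = (1, 2, 3): 20 + (-5) + (-1) = 14
σ = (1, 3, 2): 20 + 14 + 25 = 59
σ = (2, 1, 3): 12 + 5 + (-1) = 16
σ = (2, 3, 1): 12 + 14 + (-4) = 22
σ = (3, 1, 2): 29 + 5 + 25 = 59
σ = (3, 2, 1): 29 + (-5) + (-4) = 20
Optimal value attained by: σ = (1, 3, 2).
Answer: det⊕(A) = 59; verdict: SINGULAR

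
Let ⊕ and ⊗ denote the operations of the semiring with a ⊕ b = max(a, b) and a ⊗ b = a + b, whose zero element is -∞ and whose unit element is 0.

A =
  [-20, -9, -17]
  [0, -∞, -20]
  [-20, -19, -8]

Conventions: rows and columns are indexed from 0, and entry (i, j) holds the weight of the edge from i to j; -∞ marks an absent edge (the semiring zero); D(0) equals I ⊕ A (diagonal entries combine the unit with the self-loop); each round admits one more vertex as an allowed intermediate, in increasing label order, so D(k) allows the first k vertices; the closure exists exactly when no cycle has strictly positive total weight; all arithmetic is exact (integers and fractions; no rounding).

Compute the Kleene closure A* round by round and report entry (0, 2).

D(0):
  [0, -9, -17]
  [0, 0, -20]
  [-20, -19, 0]
D(1):
  [0, -9, -17]
  [0, 0, -17]
  [-20, -19, 0]
D(2):
  [0, -9, -17]
  [0, 0, -17]
  [-19, -19, 0]
D(3):
  [0, -9, -17]
  [0, 0, -17]
  [-19, -19, 0]
Answer: A*[0][2] = -17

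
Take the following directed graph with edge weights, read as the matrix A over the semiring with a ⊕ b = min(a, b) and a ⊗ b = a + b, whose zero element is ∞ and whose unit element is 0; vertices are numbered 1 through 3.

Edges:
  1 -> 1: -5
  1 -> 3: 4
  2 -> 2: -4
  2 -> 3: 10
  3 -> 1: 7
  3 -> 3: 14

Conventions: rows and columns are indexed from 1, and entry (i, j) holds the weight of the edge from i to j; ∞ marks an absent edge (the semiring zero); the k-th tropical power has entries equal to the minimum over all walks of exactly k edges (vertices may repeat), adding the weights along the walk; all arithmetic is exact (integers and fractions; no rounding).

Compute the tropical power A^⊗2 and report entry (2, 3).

A^⊗2:
  [-10, ∞, -1]
  [17, -8, 6]
  [2, ∞, 11]
Key observation: the optimum is the walk 2->2->3, with weight (-4) + 10 = 6.
Optimal value attained by: walk 2->2->3.
Answer: (A^⊗2)[2][3] = 6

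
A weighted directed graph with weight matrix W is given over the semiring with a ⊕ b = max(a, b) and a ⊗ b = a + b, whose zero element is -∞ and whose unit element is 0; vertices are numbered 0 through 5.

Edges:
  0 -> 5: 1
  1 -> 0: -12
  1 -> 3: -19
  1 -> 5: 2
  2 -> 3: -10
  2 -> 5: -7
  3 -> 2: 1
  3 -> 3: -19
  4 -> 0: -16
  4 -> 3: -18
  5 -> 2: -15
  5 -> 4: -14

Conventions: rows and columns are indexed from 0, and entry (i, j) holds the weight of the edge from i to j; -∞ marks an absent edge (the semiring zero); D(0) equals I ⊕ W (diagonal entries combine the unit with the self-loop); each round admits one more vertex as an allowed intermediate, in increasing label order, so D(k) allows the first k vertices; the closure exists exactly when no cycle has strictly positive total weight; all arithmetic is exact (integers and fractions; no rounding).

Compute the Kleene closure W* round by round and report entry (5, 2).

D(0):
  [0, -∞, -∞, -∞, -∞, 1]
  [-12, 0, -∞, -19, -∞, 2]
  [-∞, -∞, 0, -10, -∞, -7]
  [-∞, -∞, 1, 0, -∞, -∞]
  [-16, -∞, -∞, -18, 0, -∞]
  [-∞, -∞, -15, -∞, -14, 0]
D(1):
  [0, -∞, -∞, -∞, -∞, 1]
  [-12, 0, -∞, -19, -∞, 2]
  [-∞, -∞, 0, -10, -∞, -7]
  [-∞, -∞, 1, 0, -∞, -∞]
  [-16, -∞, -∞, -18, 0, -15]
  [-∞, -∞, -15, -∞, -14, 0]
D(2):
  [0, -∞, -∞, -∞, -∞, 1]
  [-12, 0, -∞, -19, -∞, 2]
  [-∞, -∞, 0, -10, -∞, -7]
  [-∞, -∞, 1, 0, -∞, -∞]
  [-16, -∞, -∞, -18, 0, -15]
  [-∞, -∞, -15, -∞, -14, 0]
D(3):
  [0, -∞, -∞, -∞, -∞, 1]
  [-12, 0, -∞, -19, -∞, 2]
  [-∞, -∞, 0, -10, -∞, -7]
  [-∞, -∞, 1, 0, -∞, -6]
  [-16, -∞, -∞, -18, 0, -15]
  [-∞, -∞, -15, -25, -14, 0]
D(4):
  [0, -∞, -∞, -∞, -∞, 1]
  [-12, 0, -18, -19, -∞, 2]
  [-∞, -∞, 0, -10, -∞, -7]
  [-∞, -∞, 1, 0, -∞, -6]
  [-16, -∞, -17, -18, 0, -15]
  [-∞, -∞, -15, -25, -14, 0]
D(5):
  [0, -∞, -∞, -∞, -∞, 1]
  [-12, 0, -18, -19, -∞, 2]
  [-∞, -∞, 0, -10, -∞, -7]
  [-∞, -∞, 1, 0, -∞, -6]
  [-16, -∞, -17, -18, 0, -15]
  [-30, -∞, -15, -25, -14, 0]
D(6):
  [0, -∞, -14, -24, -13, 1]
  [-12, 0, -13, -19, -12, 2]
  [-37, -∞, 0, -10, -21, -7]
  [-36, -∞, 1, 0, -20, -6]
  [-16, -∞, -17, -18, 0, -15]
  [-30, -∞, -15, -25, -14, 0]
Answer: W*[5][2] = -15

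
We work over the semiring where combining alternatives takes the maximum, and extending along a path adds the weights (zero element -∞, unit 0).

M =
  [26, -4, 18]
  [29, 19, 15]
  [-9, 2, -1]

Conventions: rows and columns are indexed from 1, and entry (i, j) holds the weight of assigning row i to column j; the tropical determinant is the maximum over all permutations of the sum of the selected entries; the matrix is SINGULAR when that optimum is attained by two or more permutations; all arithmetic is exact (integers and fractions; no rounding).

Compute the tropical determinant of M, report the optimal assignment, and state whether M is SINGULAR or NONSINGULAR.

σ = (1, 2, 3): 26 + 19 + (-1) = 44
σ = (1, 3, 2): 26 + 15 + 2 = 43
σ = (2, 1, 3): (-4) + 29 + (-1) = 24
σ = (2, 3, 1): (-4) + 15 + (-9) = 2
σ = (3, 1, 2): 18 + 29 + 2 = 49
σ = (3, 2, 1): 18 + 19 + (-9) = 28
Optimal value attained by: σ = (3, 1, 2).
Answer: det⊕(M) = 49; verdict: NONSINGULAR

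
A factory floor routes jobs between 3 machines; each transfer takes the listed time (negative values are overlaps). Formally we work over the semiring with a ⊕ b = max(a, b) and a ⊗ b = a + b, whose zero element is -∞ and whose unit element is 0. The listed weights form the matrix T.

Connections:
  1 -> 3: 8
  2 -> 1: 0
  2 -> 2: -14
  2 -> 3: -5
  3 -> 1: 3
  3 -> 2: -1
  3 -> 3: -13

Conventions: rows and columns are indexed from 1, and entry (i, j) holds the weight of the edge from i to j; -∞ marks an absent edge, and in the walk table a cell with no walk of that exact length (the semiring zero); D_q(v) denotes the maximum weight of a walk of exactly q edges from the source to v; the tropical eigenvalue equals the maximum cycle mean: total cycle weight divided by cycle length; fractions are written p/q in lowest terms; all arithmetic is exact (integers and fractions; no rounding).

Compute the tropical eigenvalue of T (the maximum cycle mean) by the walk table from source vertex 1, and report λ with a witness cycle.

q=0: [0, -∞, -∞]
q=1: [-∞, -∞, 8]
q=2: [11, 7, -5]
q=3: [7, -6, 19]
Optimal cycle mean attained by: cycle 1->3->1, total 8 + 3, length 2.
Answer: λ = 11/2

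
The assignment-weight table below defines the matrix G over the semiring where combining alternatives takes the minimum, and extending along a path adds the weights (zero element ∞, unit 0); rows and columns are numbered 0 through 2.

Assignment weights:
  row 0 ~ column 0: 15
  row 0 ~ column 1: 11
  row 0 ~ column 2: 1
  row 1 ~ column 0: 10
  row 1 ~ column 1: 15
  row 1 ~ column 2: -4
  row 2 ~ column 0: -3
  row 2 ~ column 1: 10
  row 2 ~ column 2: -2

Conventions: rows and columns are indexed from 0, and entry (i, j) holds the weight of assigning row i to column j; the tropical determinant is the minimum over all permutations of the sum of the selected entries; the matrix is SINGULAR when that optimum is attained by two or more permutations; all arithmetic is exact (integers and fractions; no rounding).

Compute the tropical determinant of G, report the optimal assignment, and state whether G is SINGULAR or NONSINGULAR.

σ = (0, 1, 2): 15 + 15 + (-2) = 28
σ = (0, 2, 1): 15 + (-4) + 10 = 21
σ = (1, 0, 2): 11 + 10 + (-2) = 19
σ = (1, 2, 0): 11 + (-4) + (-3) = 4
σ = (2, 0, 1): 1 + 10 + 10 = 21
σ = (2, 1, 0): 1 + 15 + (-3) = 13
Optimal value attained by: σ = (1, 2, 0).
Answer: det⊕(G) = 4; verdict: NONSINGULAR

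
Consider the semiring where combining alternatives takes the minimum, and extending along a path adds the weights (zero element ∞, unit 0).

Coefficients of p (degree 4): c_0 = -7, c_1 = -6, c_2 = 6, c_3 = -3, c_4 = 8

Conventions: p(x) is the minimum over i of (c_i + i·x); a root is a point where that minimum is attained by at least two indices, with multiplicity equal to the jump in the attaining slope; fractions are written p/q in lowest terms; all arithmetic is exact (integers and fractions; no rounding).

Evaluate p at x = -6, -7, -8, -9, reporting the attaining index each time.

p(-6) = min(-7+0·(-6)=-7, -6+1·(-6)=-12, 6+2·(-6)=-6, -3+3·(-6)=-21, 8+4·(-6)=-16) = -21 (attained by i=3)
p(-7) = min(-7+0·(-7)=-7, -6+1·(-7)=-13, 6+2·(-7)=-8, -3+3·(-7)=-24, 8+4·(-7)=-20) = -24 (attained by i=3)
p(-8) = min(-7+0·(-8)=-7, -6+1·(-8)=-14, 6+2·(-8)=-10, -3+3·(-8)=-27, 8+4·(-8)=-24) = -27 (attained by i=3)
p(-9) = min(-7+0·(-9)=-7, -6+1·(-9)=-15, 6+2·(-9)=-12, -3+3·(-9)=-30, 8+4·(-9)=-28) = -30 (attained by i=3)
Answer: p(-6) = -21; p(-7) = -24; p(-8) = -27; p(-9) = -30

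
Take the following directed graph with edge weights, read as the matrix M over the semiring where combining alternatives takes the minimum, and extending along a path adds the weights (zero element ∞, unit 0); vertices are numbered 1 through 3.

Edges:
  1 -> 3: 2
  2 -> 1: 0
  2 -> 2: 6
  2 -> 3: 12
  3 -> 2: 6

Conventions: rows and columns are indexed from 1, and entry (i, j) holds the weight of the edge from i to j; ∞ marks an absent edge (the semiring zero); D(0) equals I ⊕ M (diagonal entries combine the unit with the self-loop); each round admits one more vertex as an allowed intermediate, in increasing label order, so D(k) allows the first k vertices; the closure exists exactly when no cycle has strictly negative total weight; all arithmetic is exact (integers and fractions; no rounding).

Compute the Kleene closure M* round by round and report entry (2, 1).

D(0):
  [0, ∞, 2]
  [0, 0, 12]
  [∞, 6, 0]
D(1):
  [0, ∞, 2]
  [0, 0, 2]
  [∞, 6, 0]
D(2):
  [0, ∞, 2]
  [0, 0, 2]
  [6, 6, 0]
D(3):
  [0, 8, 2]
  [0, 0, 2]
  [6, 6, 0]
Answer: M*[2][1] = 0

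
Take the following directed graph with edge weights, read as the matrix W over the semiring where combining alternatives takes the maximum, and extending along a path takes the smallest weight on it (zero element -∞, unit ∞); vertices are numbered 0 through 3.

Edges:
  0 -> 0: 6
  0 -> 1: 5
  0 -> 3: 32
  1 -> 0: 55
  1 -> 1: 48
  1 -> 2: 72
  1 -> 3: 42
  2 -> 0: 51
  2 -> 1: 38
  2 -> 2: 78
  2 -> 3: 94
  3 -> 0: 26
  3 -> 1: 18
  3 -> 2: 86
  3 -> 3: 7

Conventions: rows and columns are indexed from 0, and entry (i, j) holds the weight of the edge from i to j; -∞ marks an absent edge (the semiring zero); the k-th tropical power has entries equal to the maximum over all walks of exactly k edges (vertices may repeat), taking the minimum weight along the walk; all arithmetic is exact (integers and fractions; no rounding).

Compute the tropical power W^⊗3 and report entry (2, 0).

W^⊗2:
  [26, 18, 32, 7]
  [51, 48, 72, 72]
  [51, 38, 86, 78]
  [51, 38, 78, 86]
W^⊗3:
  [32, 32, 32, 32]
  [51, 48, 72, 72]
  [51, 38, 78, 86]
  [51, 38, 86, 78]
Key observation: the optimum is the walk 2->2->2->0, with weight 78 min 78 min 51 = 51.
Optimal value attained by: walk 2->2->2->0.
Answer: (W^⊗3)[2][0] = 51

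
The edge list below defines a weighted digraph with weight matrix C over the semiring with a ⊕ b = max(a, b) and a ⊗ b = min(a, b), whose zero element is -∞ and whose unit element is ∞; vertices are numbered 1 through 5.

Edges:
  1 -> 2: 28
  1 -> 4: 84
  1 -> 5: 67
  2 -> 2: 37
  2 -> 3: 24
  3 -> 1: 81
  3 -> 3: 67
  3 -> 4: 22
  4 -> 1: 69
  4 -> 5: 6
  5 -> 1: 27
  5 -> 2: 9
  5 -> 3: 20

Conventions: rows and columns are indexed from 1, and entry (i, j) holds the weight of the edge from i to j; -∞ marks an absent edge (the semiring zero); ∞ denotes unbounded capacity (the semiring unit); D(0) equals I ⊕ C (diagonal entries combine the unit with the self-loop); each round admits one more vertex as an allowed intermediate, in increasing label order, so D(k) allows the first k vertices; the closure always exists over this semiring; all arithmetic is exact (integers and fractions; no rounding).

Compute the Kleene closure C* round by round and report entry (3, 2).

D(0):
  [∞, 28, -∞, 84, 67]
  [-∞, ∞, 24, -∞, -∞]
  [81, -∞, ∞, 22, -∞]
  [69, -∞, -∞, ∞, 6]
  [27, 9, 20, -∞, ∞]
D(1):
  [∞, 28, -∞, 84, 67]
  [-∞, ∞, 24, -∞, -∞]
  [81, 28, ∞, 81, 67]
  [69, 28, -∞, ∞, 67]
  [27, 27, 20, 27, ∞]
D(2):
  [∞, 28, 24, 84, 67]
  [-∞, ∞, 24, -∞, -∞]
  [81, 28, ∞, 81, 67]
  [69, 28, 24, ∞, 67]
  [27, 27, 24, 27, ∞]
D(3):
  [∞, 28, 24, 84, 67]
  [24, ∞, 24, 24, 24]
  [81, 28, ∞, 81, 67]
  [69, 28, 24, ∞, 67]
  [27, 27, 24, 27, ∞]
D(4):
  [∞, 28, 24, 84, 67]
  [24, ∞, 24, 24, 24]
  [81, 28, ∞, 81, 67]
  [69, 28, 24, ∞, 67]
  [27, 27, 24, 27, ∞]
D(5):
  [∞, 28, 24, 84, 67]
  [24, ∞, 24, 24, 24]
  [81, 28, ∞, 81, 67]
  [69, 28, 24, ∞, 67]
  [27, 27, 24, 27, ∞]
Answer: C*[3][2] = 28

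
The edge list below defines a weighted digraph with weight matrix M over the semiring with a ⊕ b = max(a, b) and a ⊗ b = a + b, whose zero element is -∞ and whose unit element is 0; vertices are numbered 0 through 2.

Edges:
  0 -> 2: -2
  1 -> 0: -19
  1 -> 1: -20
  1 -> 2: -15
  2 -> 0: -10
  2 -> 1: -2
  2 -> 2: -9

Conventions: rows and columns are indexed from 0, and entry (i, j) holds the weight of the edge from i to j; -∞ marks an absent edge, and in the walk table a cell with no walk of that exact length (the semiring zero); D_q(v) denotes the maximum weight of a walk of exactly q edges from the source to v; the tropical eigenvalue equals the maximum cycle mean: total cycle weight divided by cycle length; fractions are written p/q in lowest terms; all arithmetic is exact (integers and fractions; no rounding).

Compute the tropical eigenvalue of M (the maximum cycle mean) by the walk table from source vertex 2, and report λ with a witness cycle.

q=0: [-∞, -∞, 0]
q=1: [-10, -2, -9]
q=2: [-19, -11, -12]
q=3: [-22, -14, -21]
Optimal cycle mean attained by: cycle 0->2->0, total (-2) + (-10), length 2.
Answer: λ = -6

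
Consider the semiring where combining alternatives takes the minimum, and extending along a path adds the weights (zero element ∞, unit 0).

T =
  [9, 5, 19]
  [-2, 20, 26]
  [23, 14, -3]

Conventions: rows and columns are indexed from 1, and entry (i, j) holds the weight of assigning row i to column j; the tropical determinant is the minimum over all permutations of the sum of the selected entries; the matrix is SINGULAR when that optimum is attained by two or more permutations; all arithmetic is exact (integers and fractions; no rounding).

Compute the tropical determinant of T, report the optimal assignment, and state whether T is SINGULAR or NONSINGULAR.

σ = (1, 2, 3): 9 + 20 + (-3) = 26
σ = (1, 3, 2): 9 + 26 + 14 = 49
σ = (2, 1, 3): 5 + (-2) + (-3) = 0
σ = (2, 3, 1): 5 + 26 + 23 = 54
σ = (3, 1, 2): 19 + (-2) + 14 = 31
σ = (3, 2, 1): 19 + 20 + 23 = 62
Optimal value attained by: σ = (2, 1, 3).
Answer: det⊕(T) = 0; verdict: NONSINGULAR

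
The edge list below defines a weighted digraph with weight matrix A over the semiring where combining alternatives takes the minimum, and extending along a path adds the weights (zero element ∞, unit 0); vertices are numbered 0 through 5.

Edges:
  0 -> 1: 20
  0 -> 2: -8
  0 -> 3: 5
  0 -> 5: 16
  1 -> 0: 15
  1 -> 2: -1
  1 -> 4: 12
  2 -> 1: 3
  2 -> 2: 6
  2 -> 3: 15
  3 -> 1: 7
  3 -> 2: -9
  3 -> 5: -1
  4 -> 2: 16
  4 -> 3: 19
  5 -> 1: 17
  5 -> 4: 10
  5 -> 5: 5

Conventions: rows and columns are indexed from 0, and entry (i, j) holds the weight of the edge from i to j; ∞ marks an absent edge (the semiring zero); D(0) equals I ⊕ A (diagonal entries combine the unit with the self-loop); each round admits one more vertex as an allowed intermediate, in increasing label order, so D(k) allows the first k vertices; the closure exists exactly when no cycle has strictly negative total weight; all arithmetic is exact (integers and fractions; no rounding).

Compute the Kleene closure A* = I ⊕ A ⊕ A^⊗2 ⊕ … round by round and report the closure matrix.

D(0):
  [0, 20, -8, 5, ∞, 16]
  [15, 0, -1, ∞, 12, ∞]
  [∞, 3, 0, 15, ∞, ∞]
  [∞, 7, -9, 0, ∞, -1]
  [∞, ∞, 16, 19, 0, ∞]
  [∞, 17, ∞, ∞, 10, 0]
D(1):
  [0, 20, -8, 5, ∞, 16]
  [15, 0, -1, 20, 12, 31]
  [∞, 3, 0, 15, ∞, ∞]
  [∞, 7, -9, 0, ∞, -1]
  [∞, ∞, 16, 19, 0, ∞]
  [∞, 17, ∞, ∞, 10, 0]
D(2):
  [0, 20, -8, 5, 32, 16]
  [15, 0, -1, 20, 12, 31]
  [18, 3, 0, 15, 15, 34]
  [22, 7, -9, 0, 19, -1]
  [∞, ∞, 16, 19, 0, ∞]
  [32, 17, 16, 37, 10, 0]
D(3):
  [0, -5, -8, 5, 7, 16]
  [15, 0, -1, 14, 12, 31]
  [18, 3, 0, 15, 15, 34]
  [9, -6, -9, 0, 6, -1]
  [34, 19, 16, 19, 0, 50]
  [32, 17, 16, 31, 10, 0]
D(4):
  [0, -5, -8, 5, 7, 4]
  [15, 0, -1, 14, 12, 13]
  [18, 3, 0, 15, 15, 14]
  [9, -6, -9, 0, 6, -1]
  [28, 13, 10, 19, 0, 18]
  [32, 17, 16, 31, 10, 0]
D(5):
  [0, -5, -8, 5, 7, 4]
  [15, 0, -1, 14, 12, 13]
  [18, 3, 0, 15, 15, 14]
  [9, -6, -9, 0, 6, -1]
  [28, 13, 10, 19, 0, 18]
  [32, 17, 16, 29, 10, 0]
D(6):
  [0, -5, -8, 5, 7, 4]
  [15, 0, -1, 14, 12, 13]
  [18, 3, 0, 15, 15, 14]
  [9, -6, -9, 0, 6, -1]
  [28, 13, 10, 19, 0, 18]
  [32, 17, 16, 29, 10, 0]
Answer: A* = [[0, -5, -8, 5, 7, 4], [15, 0, -1, 14, 12, 13], [18, 3, 0, 15, 15, 14], [9, -6, -9, 0, 6, -1], [28, 13, 10, 19, 0, 18], [32, 17, 16, 29, 10, 0]]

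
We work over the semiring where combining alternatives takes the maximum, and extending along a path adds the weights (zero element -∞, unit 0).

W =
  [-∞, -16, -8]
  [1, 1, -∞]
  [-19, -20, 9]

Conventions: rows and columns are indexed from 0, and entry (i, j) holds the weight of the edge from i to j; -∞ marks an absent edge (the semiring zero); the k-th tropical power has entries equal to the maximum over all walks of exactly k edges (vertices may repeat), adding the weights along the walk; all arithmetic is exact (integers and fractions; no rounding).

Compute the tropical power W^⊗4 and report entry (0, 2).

W^⊗2:
  [-15, -15, 1]
  [2, 2, -7]
  [-10, -11, 18]
W^⊗3:
  [-14, -14, 10]
  [3, 3, 2]
  [-1, -2, 27]
W^⊗4:
  [-9, -10, 19]
  [4, 4, 11]
  [8, 7, 36]
Key observation: the optimum is the walk 0->2->2->2->2, with weight (-8) + 9 + 9 + 9 = 19.
Optimal value attained by: walk 0->2->2->2->2.
Answer: (W^⊗4)[0][2] = 19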